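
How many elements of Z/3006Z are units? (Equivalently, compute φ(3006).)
Z/3006Z has φ(3006) = 996 units

An element a ∈ Z/3006Z is a unit iff gcd(a, 3006) = 1, so the number of units is φ(3006). φ is multiplicative, with φ(p^e) = p^e − p^(e−1). Factorise 3006 = 2 · 3^2 · 167. Then
  φ(3006) = (2 − 1) · (3^2 − 3^1) · (167 − 1) = 1 · 6 · 166 = 996.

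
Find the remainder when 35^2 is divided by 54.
37

Use repeated squaring. Binary(2) = 10. Walk through the bits of the exponent 2 left-to-right: at each bit after the leading one, square the running value, then multiply by 35 if the bit is 1 (always reducing mod 54):
  bit 1 = 1 (leading): start with 35.
  bit 2 = 0: square 35^2 = 1225 ≡ 37 (mod 54).
Final value: 35^2 ≡ 37 (mod 54).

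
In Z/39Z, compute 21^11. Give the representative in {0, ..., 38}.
18

Use repeated squaring. Binary(11) = 1011. Walk through the bits of the exponent 11 left-to-right: at each bit after the leading one, square the running value, then multiply by 21 if the bit is 1 (always reducing mod 39):
  bit 1 = 1 (leading): start with 21.
  bit 2 = 0: square 21^2 = 441 ≡ 12 (mod 39).
  bit 3 = 1: square 12^2 = 144 ≡ 27; bit is 1, so multiply 27·21 = 567 ≡ 21 (mod 39).
  bit 4 = 1: square 21^2 = 441 ≡ 12; bit is 1, so multiply 12·21 = 252 ≡ 18 (mod 39).
Final value: 21^11 ≡ 18 (mod 39).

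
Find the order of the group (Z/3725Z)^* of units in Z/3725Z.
|(Z/3725Z)^*| = 2960

(Z/3725Z)^* consists of the classes a with gcd(a, 3725) = 1, so its order is φ(3725). φ is multiplicative, with φ(p^e) = p^e − p^(e−1). Factorise 3725 = 5^2 · 149. Then
  φ(3725) = (5^2 − 5^1) · (149 − 1) = 20 · 148 = 2960.
Thus |(Z/3725Z)^*| = 2960.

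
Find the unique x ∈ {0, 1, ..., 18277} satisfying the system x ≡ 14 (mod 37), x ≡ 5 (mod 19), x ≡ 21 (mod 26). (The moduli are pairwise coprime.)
The moduli 37, 19, 26 are pairwise coprime, so by the CRT there is a unique solution mod 37·19·26 = 18278.
Solve by successive substitution. Start with x ≡ 14 (mod 37).
  Combine with x ≡ 5 (mod 19): write x = 14 + 37·t and require 14 + 37·t ≡ 5 (mod 19), i.e. 37·t ≡ 5 − 14 ≡ 10 (mod 19). Since 37^(−1) ≡ 18 (mod 19) (37 ≡ 18 (mod 19)), t ≡ 18·10 ≡ 9 (mod 19). So x ≡ 14 + 37·9 = 347 (mod 703).
  Combine with x ≡ 21 (mod 26): write x = 347 + 703·t and require 347 + 703·t ≡ 21 (mod 26), i.e. 703·t ≡ 21 − 347 ≡ 12 (mod 26). Since 703^(−1) ≡ 1 (mod 26) (703 ≡ 1 (mod 26)), t ≡ 1·12 ≡ 12 (mod 26). So x ≡ 347 + 703·12 = 8783 (mod 18278).
Unique solution in [0, 18278): x = 8783.

Final answer: x ≡ 8783 (mod 18278); the representative in [0, 18278) is 8783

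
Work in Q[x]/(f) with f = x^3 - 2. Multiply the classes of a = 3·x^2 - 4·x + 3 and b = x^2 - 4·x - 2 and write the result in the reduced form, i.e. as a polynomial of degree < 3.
a · b ≡ 13·x^2 + 2·x - 38 (mod f(x))

First multiply in Q[x] without reducing: a · b = 3·x^4 - 16·x^3 + 13·x^2 - 4·x - 6. Now divide by f(x) = x^3 - 2, eliminating the leading term at each step:
  leading term 3·x^4: subtract (3·x)·f(x) = 3·x^4 - 6·x, leaving -16·x^3 + 13·x^2 + 2·x - 6
  leading term -16·x^3: subtract (-16)·f(x) = 32 - 16·x^3, leaving 13·x^2 + 2·x - 38
The degree is now < 3, so this is the remainder. Hence a · b ≡ 13·x^2 + 2·x - 38 in Q[x]/(f).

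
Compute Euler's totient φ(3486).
φ(3486) = 984

φ is multiplicative, with φ(p^e) = p^e − p^(e−1). Factorise 3486 = 2 · 3 · 7 · 83. Then
  φ(3486) = (2 − 1) · (3 − 1) · (7 − 1) · (83 − 1) = 1 · 2 · 6 · 82 = 984.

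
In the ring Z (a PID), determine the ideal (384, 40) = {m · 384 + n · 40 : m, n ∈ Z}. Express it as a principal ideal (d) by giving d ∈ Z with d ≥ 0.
In the PID Z, (a, b) is generated by gcd(a, b). Compute gcd(384, 40) with the extended Euclidean algorithm, tracking rows (r, s, t) with s·384 + t·40 = r:
  row A: (384, 1, 0)   [1·384 + 0·40 = 384]
  row B: (40, 0, 1)   [0·384 + 1·40 = 40]
  384 = 9·40 + 24   → row C = row A − 9·row B = (24, 1, −9)   [check: 1·384 − 9·40 = 24]
  40 = 1·24 + 16   → row D = row B − 1·row C = (16, −1, 10)   [check: −1·384 + 10·40 = 16]
  24 = 1·16 + 8   → row E = row C − 1·row D = (8, 2, −19)   [check: 2·384 − 19·40 = 8]
  16 = 2·8 + 0   → remainder 0, stop. gcd = 8 (last nonzero row E).
So gcd(384, 40) = 8, with Bézout identity 2·384 − 19·40 = 8. Containment (⊇): the Bézout identity exhibits 8 as an element of (384, 40), giving (8) ⊆ (384, 40). Containment (⊆): since 8 | 384 and 8 | 40 (384 = 8·48, 40 = 8·5), every Z-linear combination of 384 and 40 is divisible by 8, so (384, 40) ⊆ (8). Therefore (384, 40) = (8), d = 8.

Final answer: (384, 40) = (8); d = 8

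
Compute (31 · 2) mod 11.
7

Reduce the factors first: 31 ≡ 9 (mod 11), so 31 · 2 ≡ 9 · 2 (mod 11). 9 · 2 = 18. Dividing by 11: 18 = 1·11 + 7. So (31 · 2) mod 11 = 7.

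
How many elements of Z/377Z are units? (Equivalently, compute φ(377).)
An element a ∈ Z/377Z is a unit iff gcd(a, 377) = 1, so the number of units is φ(377). φ is multiplicative, with φ(p^e) = p^e − p^(e−1). Factorise 377 = 13 · 29. Then
  φ(377) = (13 − 1) · (29 − 1) = 12 · 28 = 336.

Final answer: Z/377Z has φ(377) = 336 units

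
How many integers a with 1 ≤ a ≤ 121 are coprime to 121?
110

The number of a ∈ {1, ..., 121} with gcd(a, 121) = 1 is by definition Euler's totient φ(121). φ is multiplicative, with φ(p^e) = p^e − p^(e−1). Factorise 121 = 11^2. Then
  φ(121) = (11^2 − 11^1) = 110 = 110.
So there are 110 such integers.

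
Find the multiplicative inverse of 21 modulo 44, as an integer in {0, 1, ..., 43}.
21^(−1) ≡ 21 (mod 44)

Apply the extended Euclidean algorithm to (44, 21), tracking rows (r, s, t) with s·44 + t·21 = r. Each division r_prev = q·r_cur + r_new produces the new row as (previous row) − q·(current row):
  row A: (44, 1, 0)   [1·44 + 0·21 = 44]
  row B: (21, 0, 1)   [0·44 + 1·21 = 21]
  44 = 2·21 + 2   → row C = row A − 2·row B = (2, 1, −2)   [check: 1·44 − 2·21 = 2]
  21 = 10·2 + 1   → row D = row B − 10·row C = (1, −10, 21)   [check: −10·44 + 21·21 = 1]
  2 = 2·1 + 0   → remainder 0, stop. gcd = 1 (last nonzero row D).
The gcd is 1, so 21 is invertible mod 44. The last nonzero row gives −10·44 + 21·21 = 1, so t = 21. So 21^(−1) ≡ 21 (mod 44). Verify: 21 · 21 = 441 ≡ 1 (mod 44). ✓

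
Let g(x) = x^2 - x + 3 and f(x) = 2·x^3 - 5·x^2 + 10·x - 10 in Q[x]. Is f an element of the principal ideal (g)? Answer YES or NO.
In Q[x] the ideal (g) consists of all multiples of g, so f ∈ (g) iff g | f, i.e. iff the remainder of f on division by g is 0. Divide f by g (g is monic, so eliminate the leading term of the running remainder at each step):
  leading term 2·x^3: subtract (2·x)·g(x) = 2·x^3 - 2·x^2 + 6·x, leaving -3·x^2 + 4·x - 10
  leading term -3·x^2: subtract (-3)·g(x) = -3·x^2 + 3·x - 9, leaving x - 1
The remainder r(x) = x - 1 ≠ 0 (and deg r < deg g), so g ∤ f, i.e. f ∉ (g).

Final answer: NO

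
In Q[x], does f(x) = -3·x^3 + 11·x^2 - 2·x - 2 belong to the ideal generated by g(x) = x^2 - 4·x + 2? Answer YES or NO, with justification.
YES

In Q[x] the ideal (g) consists of all multiples of g, so f ∈ (g) iff g | f, i.e. iff the remainder of f on division by g is 0. Divide f by g (g is monic, so eliminate the leading term of the running remainder at each step):
  leading term -3·x^3: subtract (-3·x)·g(x) = -3·x^3 + 12·x^2 - 6·x, leaving -x^2 + 4·x - 2
  leading term -x^2: subtract (-1)·g(x) = -x^2 + 4·x - 2, leaving 0
The remainder is 0, so f(x) = g(x) · h(x) with h(x) = -3·x - 1. Hence g | f, i.e. f ∈ (g).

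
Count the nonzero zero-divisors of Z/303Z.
In Z/303Z each nonzero element is either a unit (gcd with 303 is 1) or a zero-divisor (gcd > 1). The number of units is φ(303): factorise 303 = 3 · 101, so φ(303) = (3 − 1) · (101 − 1) = 2 · 100 = 200. The nonzero elements number 303 − 1 = 302. Hence the nonzero zero-divisors number 302 − 200 = 102.

Final answer: Z/303Z has 102 nonzero zero-divisors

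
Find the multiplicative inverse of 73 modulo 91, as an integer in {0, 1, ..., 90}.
Apply the extended Euclidean algorithm to (91, 73), tracking rows (r, s, t) with s·91 + t·73 = r. Each division r_prev = q·r_cur + r_new produces the new row as (previous row) − q·(current row):
  row A: (91, 1, 0)   [1·91 + 0·73 = 91]
  row B: (73, 0, 1)   [0·91 + 1·73 = 73]
  91 = 1·73 + 18   → row C = row A − 1·row B = (18, 1, −1)   [check: 1·91 − 1·73 = 18]
  73 = 4·18 + 1   → row D = row B − 4·row C = (1, −4, 5)   [check: −4·91 + 5·73 = 1]
  18 = 18·1 + 0   → remainder 0, stop. gcd = 1 (last nonzero row D).
The gcd is 1, so 73 is invertible mod 91. The last nonzero row gives −4·91 + 5·73 = 1, so t = 5. So 73^(−1) ≡ 5 (mod 91). Verify: 73 · 5 = 365 ≡ 1 (mod 91). ✓

Final answer: 73^(−1) ≡ 5 (mod 91)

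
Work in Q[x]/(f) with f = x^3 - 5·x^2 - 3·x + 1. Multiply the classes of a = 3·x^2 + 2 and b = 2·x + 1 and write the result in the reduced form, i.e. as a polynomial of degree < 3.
First multiply in Q[x] without reducing: a · b = 6·x^3 + 3·x^2 + 4·x + 2. Now divide by f(x) = x^3 - 5·x^2 - 3·x + 1, eliminating the leading term at each step:
  leading term 6·x^3: subtract (6)·f(x) = 6·x^3 - 30·x^2 - 18·x + 6, leaving 33·x^2 + 22·x - 4
The degree is now < 3, so this is the remainder. Hence a · b ≡ 33·x^2 + 22·x - 4 in Q[x]/(f).

Final answer: a · b ≡ 33·x^2 + 22·x - 4 (mod f(x))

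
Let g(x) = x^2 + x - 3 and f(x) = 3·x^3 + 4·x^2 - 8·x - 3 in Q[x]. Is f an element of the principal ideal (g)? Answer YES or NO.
In Q[x] the ideal (g) consists of all multiples of g, so f ∈ (g) iff g | f, i.e. iff the remainder of f on division by g is 0. Divide f by g (g is monic, so eliminate the leading term of the running remainder at each step):
  leading term 3·x^3: subtract (3·x)·g(x) = 3·x^3 + 3·x^2 - 9·x, leaving x^2 + x - 3
  leading term x^2: subtract (1)·g(x) = x^2 + x - 3, leaving 0
The remainder is 0, so f(x) = g(x) · h(x) with h(x) = 3·x + 1. Hence g | f, i.e. f ∈ (g).

Final answer: YES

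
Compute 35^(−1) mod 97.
35^(−1) ≡ 61 (mod 97)

Apply the extended Euclidean algorithm to (97, 35), tracking rows (r, s, t) with s·97 + t·35 = r. Each division r_prev = q·r_cur + r_new produces the new row as (previous row) − q·(current row):
  row A: (97, 1, 0)   [1·97 + 0·35 = 97]
  row B: (35, 0, 1)   [0·97 + 1·35 = 35]
  97 = 2·35 + 27   → row C = row A − 2·row B = (27, 1, −2)   [check: 1·97 − 2·35 = 27]
  35 = 1·27 + 8   → row D = row B − 1·row C = (8, −1, 3)   [check: −1·97 + 3·35 = 8]
  27 = 3·8 + 3   → row E = row C − 3·row D = (3, 4, −11)   [check: 4·97 − 11·35 = 3]
  8 = 2·3 + 2   → row F = row D − 2·row E = (2, −9, 25)   [check: −9·97 + 25·35 = 2]
  3 = 1·2 + 1   → row G = row E − 1·row F = (1, 13, −36)   [check: 13·97 − 36·35 = 1]
  2 = 2·1 + 0   → remainder 0, stop. gcd = 1 (last nonzero row G).
The gcd is 1, so 35 is invertible mod 97. The last nonzero row gives 13·97 − 36·35 = 1, so t = −36. So 35^(−1) ≡ −36 ≡ 61 (mod 97). Verify: 35 · 61 = 2135 ≡ 1 (mod 97). ✓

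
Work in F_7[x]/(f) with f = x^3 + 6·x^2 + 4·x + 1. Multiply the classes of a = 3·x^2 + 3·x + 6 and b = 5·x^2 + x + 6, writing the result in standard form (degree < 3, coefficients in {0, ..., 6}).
Multiply as integer polynomials: a · b = 15·x^4 + 18·x^3 + 51·x^2 + 24·x + 36. Reducing coefficients mod 7: a · b ≡ x^4 + 4·x^3 + 2·x^2 + 3·x + 1. Now divide by f(x) = x^3 + 6·x^2 + 4·x + 1 in F_7[x], eliminating the leading term at each step:
  leading term x^4: subtract (x)·f(x) = x^4 + 6·x^3 + 4·x^2 + x, leaving 5·x^3 + 5·x^2 + 2·x + 1 (coefficients mod 7)
  leading term 5·x^3: subtract (5)·f(x) = 5·x^3 + 2·x^2 + 6·x + 5, leaving 3·x^2 + 3·x + 3 (coefficients mod 7)
The degree is now < 3, so this is the remainder. Hence a · b ≡ 3·x^2 + 3·x + 3 in F_7[x]/(f).

Final answer: a · b ≡ 3·x^2 + 3·x + 3 (mod f(x))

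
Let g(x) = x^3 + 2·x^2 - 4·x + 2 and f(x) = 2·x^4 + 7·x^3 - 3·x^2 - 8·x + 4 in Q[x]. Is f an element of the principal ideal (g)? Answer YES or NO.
In Q[x] the ideal (g) consists of all multiples of g, so f ∈ (g) iff g | f, i.e. iff the remainder of f on division by g is 0. Divide f by g (g is monic, so eliminate the leading term of the running remainder at each step):
  leading term 2·x^4: subtract (2·x)·g(x) = 2·x^4 + 4·x^3 - 8·x^2 + 4·x, leaving 3·x^3 + 5·x^2 - 12·x + 4
  leading term 3·x^3: subtract (3)·g(x) = 3·x^3 + 6·x^2 - 12·x + 6, leaving -x^2 - 2
The remainder r(x) = -x^2 - 2 ≠ 0 (and deg r < deg g), so g ∤ f, i.e. f ∉ (g).

Final answer: NO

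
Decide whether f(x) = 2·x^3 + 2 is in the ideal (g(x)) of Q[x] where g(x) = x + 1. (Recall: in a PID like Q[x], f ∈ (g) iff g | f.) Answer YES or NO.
In Q[x] the ideal (g) consists of all multiples of g, so f ∈ (g) iff g | f, i.e. iff the remainder of f on division by g is 0. Divide f by g (g is monic, so eliminate the leading term of the running remainder at each step):
  leading term 2·x^3: subtract (2·x^2)·g(x) = 2·x^3 + 2·x^2, leaving 2 - 2·x^2
  leading term -2·x^2: subtract (-2·x)·g(x) = -2·x^2 - 2·x, leaving 2·x + 2
  leading term 2·x: subtract (2)·g(x) = 2·x + 2, leaving 0
The remainder is 0, so f(x) = g(x) · h(x) with h(x) = 2·x^2 - 2·x + 2. Hence g | f, i.e. f ∈ (g).

Final answer: YES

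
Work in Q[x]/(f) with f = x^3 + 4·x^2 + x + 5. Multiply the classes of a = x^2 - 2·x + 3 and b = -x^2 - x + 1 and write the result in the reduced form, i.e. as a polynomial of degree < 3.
a · b ≡ -19·x^2 - 5·x - 22 (mod f(x))

First multiply in Q[x] without reducing: a · b = -x^4 + x^3 - 5·x + 3. Now divide by f(x) = x^3 + 4·x^2 + x + 5, eliminating the leading term at each step:
  leading term -x^4: subtract (-x)·f(x) = -x^4 - 4·x^3 - x^2 - 5·x, leaving 5·x^3 + x^2 + 3
  leading term 5·x^3: subtract (5)·f(x) = 5·x^3 + 20·x^2 + 5·x + 25, leaving -19·x^2 - 5·x - 22
The degree is now < 3, so this is the remainder. Hence a · b ≡ -19·x^2 - 5·x - 22 in Q[x]/(f).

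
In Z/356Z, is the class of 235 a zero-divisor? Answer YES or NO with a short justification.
NO

gcd(235, 356) = 1, so 235 is a unit in Z/356Z (it has a multiplicative inverse). A unit cannot be a zero-divisor: if 235·b ≡ 0 then multiplying both sides by 235^(−1) gives b ≡ 0. So 235 is not a zero-divisor.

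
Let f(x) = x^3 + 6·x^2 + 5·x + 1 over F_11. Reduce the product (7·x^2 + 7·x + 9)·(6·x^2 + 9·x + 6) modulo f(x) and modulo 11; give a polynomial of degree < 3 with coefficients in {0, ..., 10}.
Multiply as integer polynomials: a · b = 42·x^4 + 105·x^3 + 159·x^2 + 123·x + 54. Reducing coefficients mod 11: a · b ≡ 9·x^4 + 6·x^3 + 5·x^2 + 2·x + 10. Now divide by f(x) = x^3 + 6·x^2 + 5·x + 1 in F_11[x], eliminating the leading term at each step:
  leading term 9·x^4: subtract (9·x)·f(x) = 9·x^4 + 10·x^3 + x^2 + 9·x, leaving 7·x^3 + 4·x^2 + 4·x + 10 (coefficients mod 11)
  leading term 7·x^3: subtract (7)·f(x) = 7·x^3 + 9·x^2 + 2·x + 7, leaving 6·x^2 + 2·x + 3 (coefficients mod 11)
The degree is now < 3, so this is the remainder. Hence a · b ≡ 6·x^2 + 2·x + 3 in F_11[x]/(f).

Final answer: a · b ≡ 6·x^2 + 2·x + 3 (mod f(x))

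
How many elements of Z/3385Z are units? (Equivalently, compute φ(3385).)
Z/3385Z has φ(3385) = 2704 units

An element a ∈ Z/3385Z is a unit iff gcd(a, 3385) = 1, so the number of units is φ(3385). φ is multiplicative, with φ(p^e) = p^e − p^(e−1). Factorise 3385 = 5 · 677. Then
  φ(3385) = (5 − 1) · (677 − 1) = 4 · 676 = 2704.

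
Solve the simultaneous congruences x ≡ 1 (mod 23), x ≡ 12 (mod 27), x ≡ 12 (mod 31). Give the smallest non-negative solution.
x ≡ 7545 (mod 19251); the representative in [0, 19251) is 7545

The moduli 23, 27, 31 are pairwise coprime, so by the CRT there is a unique solution mod 23·27·31 = 19251.
Solve by successive substitution. Start with x ≡ 1 (mod 23).
  Combine with x ≡ 12 (mod 27): write x = 1 + 23·t and require 1 + 23·t ≡ 12 (mod 27), i.e. 23·t ≡ 12 − 1 ≡ 11 (mod 27). Since 23^(−1) ≡ 20 (mod 27), t ≡ 20·11 ≡ 4 (mod 27). So x ≡ 1 + 23·4 = 93 (mod 621).
  Combine with x ≡ 12 (mod 31): write x = 93 + 621·t and require 93 + 621·t ≡ 12 (mod 31), i.e. 621·t ≡ 12 − 93 ≡ 12 (mod 31). Since 621^(−1) ≡ 1 (mod 31) (621 ≡ 1 (mod 31)), t ≡ 1·12 ≡ 12 (mod 31). So x ≡ 93 + 621·12 = 7545 (mod 19251).
Unique solution in [0, 19251): x = 7545.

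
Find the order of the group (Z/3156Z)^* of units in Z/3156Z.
|(Z/3156Z)^*| = 1048

(Z/3156Z)^* consists of the classes a with gcd(a, 3156) = 1, so its order is φ(3156). φ is multiplicative, with φ(p^e) = p^e − p^(e−1). Factorise 3156 = 2^2 · 3 · 263. Then
  φ(3156) = (2^2 − 2^1) · (3 − 1) · (263 − 1) = 2 · 2 · 262 = 1048.
Thus |(Z/3156Z)^*| = 1048.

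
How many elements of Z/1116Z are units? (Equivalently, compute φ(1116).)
Z/1116Z has φ(1116) = 360 units

An element a ∈ Z/1116Z is a unit iff gcd(a, 1116) = 1, so the number of units is φ(1116). φ is multiplicative, with φ(p^e) = p^e − p^(e−1). Factorise 1116 = 2^2 · 3^2 · 31. Then
  φ(1116) = (2^2 − 2^1) · (3^2 − 3^1) · (31 − 1) = 2 · 6 · 30 = 360.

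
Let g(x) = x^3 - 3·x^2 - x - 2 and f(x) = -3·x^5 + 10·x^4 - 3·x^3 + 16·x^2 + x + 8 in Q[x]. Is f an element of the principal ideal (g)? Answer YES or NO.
NO

In Q[x] the ideal (g) consists of all multiples of g, so f ∈ (g) iff g | f, i.e. iff the remainder of f on division by g is 0. Divide f by g (g is monic, so eliminate the leading term of the running remainder at each step):
  leading term -3·x^5: subtract (-3·x^2)·g(x) = -3·x^5 + 9·x^4 + 3·x^3 + 6·x^2, leaving x^4 - 6·x^3 + 10·x^2 + x + 8
  leading term x^4: subtract (x)·g(x) = x^4 - 3·x^3 - x^2 - 2·x, leaving -3·x^3 + 11·x^2 + 3·x + 8
  leading term -3·x^3: subtract (-3)·g(x) = -3·x^3 + 9·x^2 + 3·x + 6, leaving 2·x^2 + 2
The remainder r(x) = 2·x^2 + 2 ≠ 0 (and deg r < deg g), so g ∤ f, i.e. f ∉ (g).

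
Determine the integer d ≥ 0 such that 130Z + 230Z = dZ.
(130, 230) = (10); d = 10

In the PID Z, (a, b) is generated by gcd(a, b). Compute gcd(230, 130) with the extended Euclidean algorithm, tracking rows (r, s, t) with s·230 + t·130 = r:
  row A: (230, 1, 0)   [1·230 + 0·130 = 230]
  row B: (130, 0, 1)   [0·230 + 1·130 = 130]
  230 = 1·130 + 100   → row C = row A − 1·row B = (100, 1, −1)   [check: 1·230 − 1·130 = 100]
  130 = 1·100 + 30   → row D = row B − 1·row C = (30, −1, 2)   [check: −1·230 + 2·130 = 30]
  100 = 3·30 + 10   → row E = row C − 3·row D = (10, 4, −7)   [check: 4·230 − 7·130 = 10]
  30 = 3·10 + 0   → remainder 0, stop. gcd = 10 (last nonzero row E).
So gcd(130, 230) = 10, with Bézout identity 4·230 − 7·130 = 10. Containment (⊇): the Bézout identity exhibits 10 as an element of (130, 230), giving (10) ⊆ (130, 230). Containment (⊆): since 10 | 130 and 10 | 230 (130 = 10·13, 230 = 10·23), every Z-linear combination of 130 and 230 is divisible by 10, so (130, 230) ⊆ (10). Therefore (130, 230) = (10), d = 10.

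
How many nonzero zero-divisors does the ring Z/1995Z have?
In Z/1995Z each nonzero element is either a unit (gcd with 1995 is 1) or a zero-divisor (gcd > 1). The number of units is φ(1995): factorise 1995 = 3 · 5 · 7 · 19, so φ(1995) = (3 − 1) · (5 − 1) · (7 − 1) · (19 − 1) = 2 · 4 · 6 · 18 = 864. The nonzero elements number 1995 − 1 = 1994. Hence the nonzero zero-divisors number 1994 − 864 = 1130.

Final answer: Z/1995Z has 1130 nonzero zero-divisors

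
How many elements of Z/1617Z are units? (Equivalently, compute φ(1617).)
An element a ∈ Z/1617Z is a unit iff gcd(a, 1617) = 1, so the number of units is φ(1617). φ is multiplicative, with φ(p^e) = p^e − p^(e−1). Factorise 1617 = 3 · 7^2 · 11. Then
  φ(1617) = (3 − 1) · (7^2 − 7^1) · (11 − 1) = 2 · 42 · 10 = 840.

Final answer: Z/1617Z has φ(1617) = 840 units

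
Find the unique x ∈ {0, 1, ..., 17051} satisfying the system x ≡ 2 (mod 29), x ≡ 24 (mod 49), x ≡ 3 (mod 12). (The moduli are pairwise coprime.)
x ≡ 15459 (mod 17052); the representative in [0, 17052) is 15459

The moduli 29, 49, 12 are pairwise coprime, so by the CRT there is a unique solution mod 29·49·12 = 17052.
Solve by successive substitution. Start with x ≡ 2 (mod 29).
  Combine with x ≡ 24 (mod 49): write x = 2 + 29·t and require 2 + 29·t ≡ 24 (mod 49), i.e. 29·t ≡ 24 − 2 ≡ 22 (mod 49). Since 29^(−1) ≡ 22 (mod 49), t ≡ 22·22 ≡ 43 (mod 49). So x ≡ 2 + 29·43 = 1249 (mod 1421).
  Combine with x ≡ 3 (mod 12): write x = 1249 + 1421·t and require 1249 + 1421·t ≡ 3 (mod 12), i.e. 1421·t ≡ 3 − 1249 ≡ 2 (mod 12). Since 1421^(−1) ≡ 5 (mod 12) (1421 ≡ 5 (mod 12)), t ≡ 5·2 ≡ 10 (mod 12). So x ≡ 1249 + 1421·10 = 15459 (mod 17052).
Unique solution in [0, 17052): x = 15459.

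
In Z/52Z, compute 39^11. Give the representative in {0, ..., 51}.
Use repeated squaring. Binary(11) = 1011. Walk through the bits of the exponent 11 left-to-right: at each bit after the leading one, square the running value, then multiply by 39 if the bit is 1 (always reducing mod 52):
  bit 1 = 1 (leading): start with 39.
  bit 2 = 0: square 39^2 = 1521 ≡ 13 (mod 52).
  bit 3 = 1: square 13^2 = 169 ≡ 13; bit is 1, so multiply 13·39 = 507 ≡ 39 (mod 52).
  bit 4 = 1: square 39^2 = 1521 ≡ 13; bit is 1, so multiply 13·39 = 507 ≡ 39 (mod 52).
Final value: 39^11 ≡ 39 (mod 52).

Final answer: 39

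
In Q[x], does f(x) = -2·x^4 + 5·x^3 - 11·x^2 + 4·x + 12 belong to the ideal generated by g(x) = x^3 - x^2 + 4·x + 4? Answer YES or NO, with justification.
In Q[x] the ideal (g) consists of all multiples of g, so f ∈ (g) iff g | f, i.e. iff the remainder of f on division by g is 0. Divide f by g (g is monic, so eliminate the leading term of the running remainder at each step):
  leading term -2·x^4: subtract (-2·x)·g(x) = -2·x^4 + 2·x^3 - 8·x^2 - 8·x, leaving 3·x^3 - 3·x^2 + 12·x + 12
  leading term 3·x^3: subtract (3)·g(x) = 3·x^3 - 3·x^2 + 12·x + 12, leaving 0
The remainder is 0, so f(x) = g(x) · h(x) with h(x) = 3 - 2·x. Hence g | f, i.e. f ∈ (g).

Final answer: YES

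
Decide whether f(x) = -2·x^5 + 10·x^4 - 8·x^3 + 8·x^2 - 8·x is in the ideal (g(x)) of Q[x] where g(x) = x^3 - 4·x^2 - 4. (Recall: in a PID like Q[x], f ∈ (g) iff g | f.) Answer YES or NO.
YES

In Q[x] the ideal (g) consists of all multiples of g, so f ∈ (g) iff g | f, i.e. iff the remainder of f on division by g is 0. Divide f by g (g is monic, so eliminate the leading term of the running remainder at each step):
  leading term -2·x^5: subtract (-2·x^2)·g(x) = -2·x^5 + 8·x^4 + 8·x^2, leaving 2·x^4 - 8·x^3 - 8·x
  leading term 2·x^4: subtract (2·x)·g(x) = 2·x^4 - 8·x^3 - 8·x, leaving 0
The remainder is 0, so f(x) = g(x) · h(x) with h(x) = -2·x^2 + 2·x. Hence g | f, i.e. f ∈ (g).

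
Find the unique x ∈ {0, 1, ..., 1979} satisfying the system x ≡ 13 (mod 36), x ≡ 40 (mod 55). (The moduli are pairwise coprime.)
The moduli 36, 55 are pairwise coprime, so by the CRT there is a unique solution mod 36·55 = 1980.
Solve by successive substitution. Start with x ≡ 13 (mod 36).
  Combine with x ≡ 40 (mod 55): write x = 13 + 36·t and require 13 + 36·t ≡ 40 (mod 55), i.e. 36·t ≡ 40 − 13 ≡ 27 (mod 55). Since 36^(−1) ≡ 26 (mod 55), t ≡ 26·27 ≡ 42 (mod 55). So x ≡ 13 + 36·42 = 1525 (mod 1980).
Unique solution in [0, 1980): x = 1525.

Final answer: x ≡ 1525 (mod 1980); the representative in [0, 1980) is 1525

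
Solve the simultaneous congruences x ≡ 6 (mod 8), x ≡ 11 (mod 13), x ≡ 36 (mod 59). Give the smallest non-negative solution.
x ≡ 3222 (mod 6136); the representative in [0, 6136) is 3222

The moduli 8, 13, 59 are pairwise coprime, so by the CRT there is a unique solution mod 8·13·59 = 6136.
Solve by successive substitution. Start with x ≡ 6 (mod 8).
  Combine with x ≡ 11 (mod 13): write x = 6 + 8·t and require 6 + 8·t ≡ 11 (mod 13), i.e. 8·t ≡ 11 − 6 ≡ 5 (mod 13). Since 8^(−1) ≡ 5 (mod 13), t ≡ 5·5 ≡ 12 (mod 13). So x ≡ 6 + 8·12 = 102 (mod 104).
  Combine with x ≡ 36 (mod 59): write x = 102 + 104·t and require 102 + 104·t ≡ 36 (mod 59), i.e. 104·t ≡ 36 − 102 ≡ 52 (mod 59). Since 104^(−1) ≡ 21 (mod 59) (104 ≡ 45 (mod 59)), t ≡ 21·52 ≡ 30 (mod 59). So x ≡ 102 + 104·30 = 3222 (mod 6136).
Unique solution in [0, 6136): x = 3222.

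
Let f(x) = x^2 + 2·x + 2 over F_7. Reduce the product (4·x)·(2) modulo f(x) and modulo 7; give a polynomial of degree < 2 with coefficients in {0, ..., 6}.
a · b ≡ x (mod f(x))

Multiply as integer polynomials: a · b = 8·x. Reducing coefficients mod 7: a · b ≡ x. This already has degree < 2, so no reduction by f is needed. Hence a · b ≡ x in F_7[x]/(f).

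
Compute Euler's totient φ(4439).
φ(4439) = 4224

φ is multiplicative, with φ(p^e) = p^e − p^(e−1). Factorise 4439 = 23 · 193. Then
  φ(4439) = (23 − 1) · (193 − 1) = 22 · 192 = 4224.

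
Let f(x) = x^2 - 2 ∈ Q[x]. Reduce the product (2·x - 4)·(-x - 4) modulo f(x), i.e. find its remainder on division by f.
a · b ≡ 12 - 4·x (mod f(x))

First multiply in Q[x] without reducing: a · b = -2·x^2 - 4·x + 16. Now divide by f(x) = x^2 - 2, eliminating the leading term at each step:
  leading term -2·x^2: subtract (-2)·f(x) = 4 - 2·x^2, leaving 12 - 4·x
The degree is now < 2, so this is the remainder. Hence a · b ≡ 12 - 4·x in Q[x]/(f).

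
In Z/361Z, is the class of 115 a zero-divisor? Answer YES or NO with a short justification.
gcd(115, 361) = 1, so 115 is a unit in Z/361Z (it has a multiplicative inverse). A unit cannot be a zero-divisor: if 115·b ≡ 0 then multiplying both sides by 115^(−1) gives b ≡ 0. So 115 is not a zero-divisor.

Final answer: NO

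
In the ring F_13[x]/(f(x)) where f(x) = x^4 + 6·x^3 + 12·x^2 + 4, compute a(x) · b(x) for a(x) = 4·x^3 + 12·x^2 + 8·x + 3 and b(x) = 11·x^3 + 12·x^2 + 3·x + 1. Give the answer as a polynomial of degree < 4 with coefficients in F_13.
Multiply as integer polynomials: a · b = 44·x^6 + 180·x^5 + 244·x^4 + 169·x^3 + 72·x^2 + 17·x + 3. Reducing coefficients mod 13: a · b ≡ 5·x^6 + 11·x^5 + 10·x^4 + 7·x^2 + 4·x + 3. Now divide by f(x) = x^4 + 6·x^3 + 12·x^2 + 4 in F_13[x], eliminating the leading term at each step:
  leading term 5·x^6: subtract (5·x^2)·f(x) = 5·x^6 + 4·x^5 + 8·x^4 + 7·x^2, leaving 7·x^5 + 2·x^4 + 4·x + 3 (coefficients mod 13)
  leading term 7·x^5: subtract (7·x)·f(x) = 7·x^5 + 3·x^4 + 6·x^3 + 2·x, leaving 12·x^4 + 7·x^3 + 2·x + 3 (coefficients mod 13)
  leading term 12·x^4: subtract (12)·f(x) = 12·x^4 + 7·x^3 + x^2 + 9, leaving 12·x^2 + 2·x + 7 (coefficients mod 13)
The degree is now < 4, so this is the remainder. Hence a · b ≡ 12·x^2 + 2·x + 7 in F_13[x]/(f).

Final answer: a · b ≡ 12·x^2 + 2·x + 7 (mod f(x))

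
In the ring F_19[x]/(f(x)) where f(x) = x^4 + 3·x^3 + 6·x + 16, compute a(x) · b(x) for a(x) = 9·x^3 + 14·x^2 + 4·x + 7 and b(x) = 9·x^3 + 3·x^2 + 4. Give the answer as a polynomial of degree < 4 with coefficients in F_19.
a · b ≡ 6·x^3 + 5·x^2 + 14·x + 8 (mod f(x))

Multiply as integer polynomials: a · b = 81·x^6 + 153·x^5 + 78·x^4 + 111·x^3 + 77·x^2 + 16·x + 28. Reducing coefficients mod 19: a · b ≡ 5·x^6 + x^5 + 2·x^4 + 16·x^3 + x^2 + 16·x + 9. Now divide by f(x) = x^4 + 3·x^3 + 6·x + 16 in F_19[x], eliminating the leading term at each step:
  leading term 5·x^6: subtract (5·x^2)·f(x) = 5·x^6 + 15·x^5 + 11·x^3 + 4·x^2, leaving 5·x^5 + 2·x^4 + 5·x^3 + 16·x^2 + 16·x + 9 (coefficients mod 19)
  leading term 5·x^5: subtract (5·x)·f(x) = 5·x^5 + 15·x^4 + 11·x^2 + 4·x, leaving 6·x^4 + 5·x^3 + 5·x^2 + 12·x + 9 (coefficients mod 19)
  leading term 6·x^4: subtract (6)·f(x) = 6·x^4 + 18·x^3 + 17·x + 1, leaving 6·x^3 + 5·x^2 + 14·x + 8 (coefficients mod 19)
The degree is now < 4, so this is the remainder. Hence a · b ≡ 6·x^3 + 5·x^2 + 14·x + 8 in F_19[x]/(f).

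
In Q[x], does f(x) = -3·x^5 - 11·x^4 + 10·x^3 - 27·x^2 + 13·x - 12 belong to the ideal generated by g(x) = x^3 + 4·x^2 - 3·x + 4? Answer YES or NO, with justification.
In Q[x] the ideal (g) consists of all multiples of g, so f ∈ (g) iff g | f, i.e. iff the remainder of f on division by g is 0. Divide f by g (g is monic, so eliminate the leading term of the running remainder at each step):
  leading term -3·x^5: subtract (-3·x^2)·g(x) = -3·x^5 - 12·x^4 + 9·x^3 - 12·x^2, leaving x^4 + x^3 - 15·x^2 + 13·x - 12
  leading term x^4: subtract (x)·g(x) = x^4 + 4·x^3 - 3·x^2 + 4·x, leaving -3·x^3 - 12·x^2 + 9·x - 12
  leading term -3·x^3: subtract (-3)·g(x) = -3·x^3 - 12·x^2 + 9·x - 12, leaving 0
The remainder is 0, so f(x) = g(x) · h(x) with h(x) = -3·x^2 + x - 3. Hence g | f, i.e. f ∈ (g).

Final answer: YES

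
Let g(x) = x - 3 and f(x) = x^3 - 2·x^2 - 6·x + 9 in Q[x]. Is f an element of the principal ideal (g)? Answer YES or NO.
YES

In Q[x] the ideal (g) consists of all multiples of g, so f ∈ (g) iff g | f, i.e. iff the remainder of f on division by g is 0. Divide f by g (g is monic, so eliminate the leading term of the running remainder at each step):
  leading term x^3: subtract (x^2)·g(x) = x^3 - 3·x^2, leaving x^2 - 6·x + 9
  leading term x^2: subtract (x)·g(x) = x^2 - 3·x, leaving 9 - 3·x
  leading term -3·x: subtract (-3)·g(x) = 9 - 3·x, leaving 0
The remainder is 0, so f(x) = g(x) · h(x) with h(x) = x^2 + x - 3. Hence g | f, i.e. f ∈ (g).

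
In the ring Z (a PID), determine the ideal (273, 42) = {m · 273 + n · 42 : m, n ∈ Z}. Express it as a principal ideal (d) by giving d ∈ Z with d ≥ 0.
(273, 42) = (21); d = 21

In the PID Z, (a, b) is generated by gcd(a, b). Compute gcd(273, 42) with the extended Euclidean algorithm, tracking rows (r, s, t) with s·273 + t·42 = r:
  row A: (273, 1, 0)   [1·273 + 0·42 = 273]
  row B: (42, 0, 1)   [0·273 + 1·42 = 42]
  273 = 6·42 + 21   → row C = row A − 6·row B = (21, 1, −6)   [check: 1·273 − 6·42 = 21]
  42 = 2·21 + 0   → remainder 0, stop. gcd = 21 (last nonzero row C).
So gcd(273, 42) = 21, with Bézout identity 1·273 − 6·42 = 21. Containment (⊇): the Bézout identity exhibits 21 as an element of (273, 42), giving (21) ⊆ (273, 42). Containment (⊆): since 21 | 273 and 21 | 42 (273 = 21·13, 42 = 21·2), every Z-linear combination of 273 and 42 is divisible by 21, so (273, 42) ⊆ (21). Therefore (273, 42) = (21), d = 21.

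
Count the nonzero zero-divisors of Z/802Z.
In Z/802Z each nonzero element is either a unit (gcd with 802 is 1) or a zero-divisor (gcd > 1). The number of units is φ(802): factorise 802 = 2 · 401, so φ(802) = (2 − 1) · (401 − 1) = 1 · 400 = 400. The nonzero elements number 802 − 1 = 801. Hence the nonzero zero-divisors number 801 − 400 = 401.

Final answer: Z/802Z has 401 nonzero zero-divisors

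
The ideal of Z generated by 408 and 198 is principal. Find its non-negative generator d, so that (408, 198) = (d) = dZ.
In the PID Z, (a, b) is generated by gcd(a, b). Compute gcd(408, 198) with the extended Euclidean algorithm, tracking rows (r, s, t) with s·408 + t·198 = r:
  row A: (408, 1, 0)   [1·408 + 0·198 = 408]
  row B: (198, 0, 1)   [0·408 + 1·198 = 198]
  408 = 2·198 + 12   → row C = row A − 2·row B = (12, 1, −2)   [check: 1·408 − 2·198 = 12]
  198 = 16·12 + 6   → row D = row B − 16·row C = (6, −16, 33)   [check: −16·408 + 33·198 = 6]
  12 = 2·6 + 0   → remainder 0, stop. gcd = 6 (last nonzero row D).
So gcd(408, 198) = 6, with Bézout identity −16·408 + 33·198 = 6. Containment (⊇): the Bézout identity exhibits 6 as an element of (408, 198), giving (6) ⊆ (408, 198). Containment (⊆): since 6 | 408 and 6 | 198 (408 = 6·68, 198 = 6·33), every Z-linear combination of 408 and 198 is divisible by 6, so (408, 198) ⊆ (6). Therefore (408, 198) = (6), d = 6.

Final answer: (408, 198) = (6); d = 6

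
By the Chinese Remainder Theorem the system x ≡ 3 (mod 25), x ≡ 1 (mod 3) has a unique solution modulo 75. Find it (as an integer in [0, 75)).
x ≡ 28 (mod 75); the representative in [0, 75) is 28

The moduli 25, 3 are pairwise coprime, so by the CRT there is a unique solution mod 25·3 = 75.
Solve by successive substitution. Start with x ≡ 3 (mod 25).
  Combine with x ≡ 1 (mod 3): write x = 3 + 25·t and require 3 + 25·t ≡ 1 (mod 3), i.e. 25·t ≡ 1 − 3 ≡ 1 (mod 3). Since 25^(−1) ≡ 1 (mod 3) (25 ≡ 1 (mod 3)), t ≡ 1·1 ≡ 1 (mod 3). So x ≡ 3 + 25·1 = 28 (mod 75).
Unique solution in [0, 75): x = 28.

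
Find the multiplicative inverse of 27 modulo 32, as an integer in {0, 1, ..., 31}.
27^(−1) ≡ 19 (mod 32)

Apply the extended Euclidean algorithm to (32, 27), tracking rows (r, s, t) with s·32 + t·27 = r. Each division r_prev = q·r_cur + r_new produces the new row as (previous row) − q·(current row):
  row A: (32, 1, 0)   [1·32 + 0·27 = 32]
  row B: (27, 0, 1)   [0·32 + 1·27 = 27]
  32 = 1·27 + 5   → row C = row A − 1·row B = (5, 1, −1)   [check: 1·32 − 1·27 = 5]
  27 = 5·5 + 2   → row D = row B − 5·row C = (2, −5, 6)   [check: −5·32 + 6·27 = 2]
  5 = 2·2 + 1   → row E = row C − 2·row D = (1, 11, −13)   [check: 11·32 − 13·27 = 1]
  2 = 2·1 + 0   → remainder 0, stop. gcd = 1 (last nonzero row E).
The gcd is 1, so 27 is invertible mod 32. The last nonzero row gives 11·32 − 13·27 = 1, so t = −13. So 27^(−1) ≡ −13 ≡ 19 (mod 32). Verify: 27 · 19 = 513 ≡ 1 (mod 32). ✓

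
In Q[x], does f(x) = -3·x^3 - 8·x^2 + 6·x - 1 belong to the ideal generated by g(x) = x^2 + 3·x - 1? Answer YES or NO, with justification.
In Q[x] the ideal (g) consists of all multiples of g, so f ∈ (g) iff g | f, i.e. iff the remainder of f on division by g is 0. Divide f by g (g is monic, so eliminate the leading term of the running remainder at each step):
  leading term -3·x^3: subtract (-3·x)·g(x) = -3·x^3 - 9·x^2 + 3·x, leaving x^2 + 3·x - 1
  leading term x^2: subtract (1)·g(x) = x^2 + 3·x - 1, leaving 0
The remainder is 0, so f(x) = g(x) · h(x) with h(x) = 1 - 3·x. Hence g | f, i.e. f ∈ (g).

Final answer: YES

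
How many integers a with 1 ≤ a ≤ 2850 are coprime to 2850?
720

The number of a ∈ {1, ..., 2850} with gcd(a, 2850) = 1 is by definition Euler's totient φ(2850). φ is multiplicative, with φ(p^e) = p^e − p^(e−1). Factorise 2850 = 2 · 3 · 5^2 · 19. Then
  φ(2850) = (2 − 1) · (3 − 1) · (5^2 − 5^1) · (19 − 1) = 1 · 2 · 20 · 18 = 720.
So there are 720 such integers.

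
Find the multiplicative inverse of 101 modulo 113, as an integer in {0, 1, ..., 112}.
101^(−1) ≡ 47 (mod 113)

Apply the extended Euclidean algorithm to (113, 101), tracking rows (r, s, t) with s·113 + t·101 = r. Each division r_prev = q·r_cur + r_new produces the new row as (previous row) − q·(current row):
  row A: (113, 1, 0)   [1·113 + 0·101 = 113]
  row B: (101, 0, 1)   [0·113 + 1·101 = 101]
  113 = 1·101 + 12   → row C = row A − 1·row B = (12, 1, −1)   [check: 1·113 − 1·101 = 12]
  101 = 8·12 + 5   → row D = row B − 8·row C = (5, −8, 9)   [check: −8·113 + 9·101 = 5]
  12 = 2·5 + 2   → row E = row C − 2·row D = (2, 17, −19)   [check: 17·113 − 19·101 = 2]
  5 = 2·2 + 1   → row F = row D − 2·row E = (1, −42, 47)   [check: −42·113 + 47·101 = 1]
  2 = 2·1 + 0   → remainder 0, stop. gcd = 1 (last nonzero row F).
The gcd is 1, so 101 is invertible mod 113. The last nonzero row gives −42·113 + 47·101 = 1, so t = 47. So 101^(−1) ≡ 47 (mod 113). Verify: 101 · 47 = 4747 ≡ 1 (mod 113). ✓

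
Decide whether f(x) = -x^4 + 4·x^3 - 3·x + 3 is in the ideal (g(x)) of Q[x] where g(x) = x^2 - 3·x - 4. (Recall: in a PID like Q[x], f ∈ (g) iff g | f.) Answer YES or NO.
In Q[x] the ideal (g) consists of all multiples of g, so f ∈ (g) iff g | f, i.e. iff the remainder of f on division by g is 0. Divide f by g (g is monic, so eliminate the leading term of the running remainder at each step):
  leading term -x^4: subtract (-x^2)·g(x) = -x^4 + 3·x^3 + 4·x^2, leaving x^3 - 4·x^2 - 3·x + 3
  leading term x^3: subtract (x)·g(x) = x^3 - 3·x^2 - 4·x, leaving -x^2 + x + 3
  leading term -x^2: subtract (-1)·g(x) = -x^2 + 3·x + 4, leaving -2·x - 1
The remainder r(x) = -2·x - 1 ≠ 0 (and deg r < deg g), so g ∤ f, i.e. f ∉ (g).

Final answer: NO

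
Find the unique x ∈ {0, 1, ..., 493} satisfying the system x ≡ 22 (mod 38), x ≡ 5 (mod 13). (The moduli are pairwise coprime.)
x ≡ 174 (mod 494); the representative in [0, 494) is 174

The moduli 38, 13 are pairwise coprime, so by the CRT there is a unique solution mod 38·13 = 494.
Solve by successive substitution. Start with x ≡ 22 (mod 38).
  Combine with x ≡ 5 (mod 13): write x = 22 + 38·t and require 22 + 38·t ≡ 5 (mod 13), i.e. 38·t ≡ 5 − 22 ≡ 9 (mod 13). Since 38^(−1) ≡ 12 (mod 13) (38 ≡ 12 (mod 13)), t ≡ 12·9 ≡ 4 (mod 13). So x ≡ 22 + 38·4 = 174 (mod 494).
Unique solution in [0, 494): x = 174.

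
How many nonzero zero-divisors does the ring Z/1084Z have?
Z/1084Z has 543 nonzero zero-divisors

In Z/1084Z each nonzero element is either a unit (gcd with 1084 is 1) or a zero-divisor (gcd > 1). The number of units is φ(1084): factorise 1084 = 2^2 · 271, so φ(1084) = (2^2 − 2^1) · (271 − 1) = 2 · 270 = 540. The nonzero elements number 1084 − 1 = 1083. Hence the nonzero zero-divisors number 1083 − 540 = 543.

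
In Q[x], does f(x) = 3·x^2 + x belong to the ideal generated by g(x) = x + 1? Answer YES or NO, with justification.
In Q[x] the ideal (g) consists of all multiples of g, so f ∈ (g) iff g | f, i.e. iff the remainder of f on division by g is 0. Divide f by g (g is monic, so eliminate the leading term of the running remainder at each step):
  leading term 3·x^2: subtract (3·x)·g(x) = 3·x^2 + 3·x, leaving -2·x
  leading term -2·x: subtract (-2)·g(x) = -2·x - 2, leaving 2
The remainder r(x) = 2 ≠ 0 (and deg r < deg g), so g ∤ f, i.e. f ∉ (g).

Final answer: NO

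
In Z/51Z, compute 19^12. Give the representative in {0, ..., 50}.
Use repeated squaring. Binary(12) = 1100. Walk through the bits of the exponent 12 left-to-right: at each bit after the leading one, square the running value, then multiply by 19 if the bit is 1 (always reducing mod 51):
  bit 1 = 1 (leading): start with 19.
  bit 2 = 1: square 19^2 = 361 ≡ 4; bit is 1, so multiply 4·19 = 76 ≡ 25 (mod 51).
  bit 3 = 0: square 25^2 = 625 ≡ 13 (mod 51).
  bit 4 = 0: square 13^2 = 169 ≡ 16 (mod 51).
Final value: 19^12 ≡ 16 (mod 51).

Final answer: 16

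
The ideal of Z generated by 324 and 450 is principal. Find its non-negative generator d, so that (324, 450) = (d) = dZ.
(324, 450) = (18); d = 18

In the PID Z, (a, b) is generated by gcd(a, b). Compute gcd(450, 324) with the extended Euclidean algorithm, tracking rows (r, s, t) with s·450 + t·324 = r:
  row A: (450, 1, 0)   [1·450 + 0·324 = 450]
  row B: (324, 0, 1)   [0·450 + 1·324 = 324]
  450 = 1·324 + 126   → row C = row A − 1·row B = (126, 1, −1)   [check: 1·450 − 1·324 = 126]
  324 = 2·126 + 72   → row D = row B − 2·row C = (72, −2, 3)   [check: −2·450 + 3·324 = 72]
  126 = 1·72 + 54   → row E = row C − 1·row D = (54, 3, −4)   [check: 3·450 − 4·324 = 54]
  72 = 1·54 + 18   → row F = row D − 1·row E = (18, −5, 7)   [check: −5·450 + 7·324 = 18]
  54 = 3·18 + 0   → remainder 0, stop. gcd = 18 (last nonzero row F).
So gcd(324, 450) = 18, with Bézout identity −5·450 + 7·324 = 18. Containment (⊇): the Bézout identity exhibits 18 as an element of (324, 450), giving (18) ⊆ (324, 450). Containment (⊆): since 18 | 324 and 18 | 450 (324 = 18·18, 450 = 18·25), every Z-linear combination of 324 and 450 is divisible by 18, so (324, 450) ⊆ (18). Therefore (324, 450) = (18), d = 18.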